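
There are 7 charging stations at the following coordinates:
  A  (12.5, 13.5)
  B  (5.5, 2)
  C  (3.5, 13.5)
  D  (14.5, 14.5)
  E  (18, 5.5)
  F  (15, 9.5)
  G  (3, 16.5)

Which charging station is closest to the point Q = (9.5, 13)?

A

Compare squared distances (the ordering matches that of the actual distances):
|QA|² = (9.5−12.5)² + (13−13.5)² = 9 + 0.25 = 9.25
|QB|² = (9.5−5.5)² + (13−2)² = 16 + 121 = 137
|QC|² = (9.5−3.5)² + (13−13.5)² = 36 + 0.25 = 36.25
|QD|² = (9.5−14.5)² + (13−14.5)² = 25 + 2.25 = 27.25
|QE|² = (9.5−18)² + (13−5.5)² = 72.25 + 56.25 = 128.5
|QF|² = (9.5−15)² + (13−9.5)² = 30.25 + 12.25 = 42.5
|QG|² = (9.5−3)² + (13−16.5)² = 42.25 + 12.25 = 54.5
A is nearest.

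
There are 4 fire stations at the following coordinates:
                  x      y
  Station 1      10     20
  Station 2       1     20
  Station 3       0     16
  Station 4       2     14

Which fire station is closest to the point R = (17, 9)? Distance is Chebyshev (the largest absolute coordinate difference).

d(R, Station 1) = max(7, 11) = 11
d(R, Station 2) = max(16, 11) = 16
d(R, Station 3) = max(17, 7) = 17
d(R, Station 4) = max(15, 5) = 15
Station 1 is nearest.

Station 1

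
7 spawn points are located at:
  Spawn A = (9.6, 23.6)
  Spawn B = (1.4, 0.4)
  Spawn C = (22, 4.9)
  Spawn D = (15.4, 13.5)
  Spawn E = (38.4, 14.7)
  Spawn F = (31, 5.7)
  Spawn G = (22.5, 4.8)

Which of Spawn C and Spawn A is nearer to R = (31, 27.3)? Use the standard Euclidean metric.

Spawn A

Compare squared distances:
d²(R, Spawn C) = (31−22)² + (27.3−4.9)² = 81 + 501.76 = 582.76
d²(R, Spawn A) = (31−9.6)² + (27.3−23.6)² = 457.96 + 13.69 = 471.65
582.76 > 471.65, so Spawn A is closer.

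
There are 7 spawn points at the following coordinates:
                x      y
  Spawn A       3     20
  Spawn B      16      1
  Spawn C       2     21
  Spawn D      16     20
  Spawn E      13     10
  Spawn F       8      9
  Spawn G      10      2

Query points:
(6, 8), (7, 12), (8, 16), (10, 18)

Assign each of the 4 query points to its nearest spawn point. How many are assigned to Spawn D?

1

(6, 8) — d² to each: Spawn A:153, Spawn B:149, Spawn C:185, Spawn D:244, Spawn E:53, Spawn F:5, Spawn G:52 → nearest is Spawn F
(7, 12) — d² to each: Spawn A:80, Spawn B:202, Spawn C:106, Spawn D:145, Spawn E:40, Spawn F:10, Spawn G:109 → nearest is Spawn F
(8, 16) — d² to each: Spawn A:41, Spawn B:289, Spawn C:61, Spawn D:80, Spawn E:61, Spawn F:49, Spawn G:200 → nearest is Spawn A
(10, 18) — d² to each: Spawn A:53, Spawn B:325, Spawn C:73, Spawn D:40, Spawn E:73, Spawn F:85, Spawn G:256 → nearest is Spawn D
1 of the 4 points has Spawn D as nearest.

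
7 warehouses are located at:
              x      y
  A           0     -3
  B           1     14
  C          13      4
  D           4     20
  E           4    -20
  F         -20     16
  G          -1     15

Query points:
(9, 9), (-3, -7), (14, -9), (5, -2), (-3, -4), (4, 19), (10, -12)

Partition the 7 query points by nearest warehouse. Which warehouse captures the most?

A

(9, 9) — d² to each: A:225, B:89, C:41, D:146, E:866, F:890, G:136 → nearest is C
(-3, -7) — d² to each: A:25, B:457, C:377, D:778, E:218, F:818, G:488 → nearest is A
(14, -9) — d² to each: A:232, B:698, C:170, D:941, E:221, F:1781, G:801 → nearest is C
(5, -2) — d² to each: A:26, B:272, C:100, D:485, E:325, F:949, G:325 → nearest is A
(-3, -4) — d² to each: A:10, B:340, C:320, D:625, E:305, F:689, G:365 → nearest is A
(4, 19) — d² to each: A:500, B:34, C:306, D:1, E:1521, F:585, G:41 → nearest is D
(10, -12) — d² to each: A:181, B:757, C:265, D:1060, E:100, F:1684, G:850 → nearest is E
Tally — A:3, C:2, D:1, E:1. A captures the most (3).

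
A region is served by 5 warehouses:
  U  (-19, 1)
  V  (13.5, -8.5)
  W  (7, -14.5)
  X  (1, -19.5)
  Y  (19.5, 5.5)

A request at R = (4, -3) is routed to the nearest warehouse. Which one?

Since √ is increasing, it suffices to compare squared distances:
|RU|² = (4−(-19))² + (-3−1)² = 529 + 16 = 545
|RV|² = (4−13.5)² + (-3−(-8.5))² = 90.25 + 30.25 = 120.5
|RW|² = (4−7)² + (-3−(-14.5))² = 9 + 132.25 = 141.25
|RX|² = (4−1)² + (-3−(-19.5))² = 9 + 272.25 = 281.25
|RY|² = (4−19.5)² + (-3−5.5)² = 240.25 + 72.25 = 312.5
Minimum is at V.

V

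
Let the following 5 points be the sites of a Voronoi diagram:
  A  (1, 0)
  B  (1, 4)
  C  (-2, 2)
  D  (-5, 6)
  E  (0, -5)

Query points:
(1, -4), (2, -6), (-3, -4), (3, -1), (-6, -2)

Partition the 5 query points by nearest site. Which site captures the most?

(1, -4) — d² to each: A:16, B:64, C:45, D:136, E:2 → nearest is E
(2, -6) — d² to each: A:37, B:101, C:80, D:193, E:5 → nearest is E
(-3, -4) — d² to each: A:32, B:80, C:37, D:104, E:10 → nearest is E
(3, -1) — d² to each: A:5, B:29, C:34, D:113, E:25 → nearest is A
(-6, -2) — d² to each: A:53, B:85, C:32, D:65, E:45 → nearest is C
Tally — A:1, C:1, E:3. E captures the most (3).

E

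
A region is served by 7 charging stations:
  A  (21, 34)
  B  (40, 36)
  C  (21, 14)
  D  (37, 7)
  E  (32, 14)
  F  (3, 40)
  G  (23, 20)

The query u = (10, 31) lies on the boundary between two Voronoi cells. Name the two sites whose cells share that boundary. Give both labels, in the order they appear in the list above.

A and F

Squared distances from u to each site:
|uA|² = (10−21)² + (31−34)² = 121 + 9 = 130
|uB|² = (10−40)² + (31−36)² = 900 + 25 = 925
|uC|² = (10−21)² + (31−14)² = 121 + 289 = 410
|uD|² = (10−37)² + (31−7)² = 729 + 576 = 1305
|uE|² = (10−32)² + (31−14)² = 484 + 289 = 773
|uF|² = (10−3)² + (31−40)² = 49 + 81 = 130
|uG|² = (10−23)² + (31−20)² = 169 + 121 = 290
u is equidistant from A and F (both at squared distance 130), and every other site is strictly farther — so u lies on the A–F Voronoi edge.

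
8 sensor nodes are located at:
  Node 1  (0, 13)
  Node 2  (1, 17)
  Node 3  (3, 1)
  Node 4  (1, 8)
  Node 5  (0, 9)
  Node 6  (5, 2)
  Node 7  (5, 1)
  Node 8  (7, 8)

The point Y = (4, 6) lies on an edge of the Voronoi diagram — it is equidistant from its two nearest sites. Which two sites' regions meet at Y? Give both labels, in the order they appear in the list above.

Squared distances from Y to each site:
d²(Y, Node 1) = (4−0)² + (6−13)² = 16 + 49 = 65
d²(Y, Node 2) = (4−1)² + (6−17)² = 9 + 121 = 130
d²(Y, Node 3) = (4−3)² + (6−1)² = 1 + 25 = 26
d²(Y, Node 4) = (4−1)² + (6−8)² = 9 + 4 = 13
d²(Y, Node 5) = (4−0)² + (6−9)² = 16 + 9 = 25
d²(Y, Node 6) = (4−5)² + (6−2)² = 1 + 16 = 17
d²(Y, Node 7) = (4−5)² + (6−1)² = 1 + 25 = 26
d²(Y, Node 8) = (4−7)² + (6−8)² = 9 + 4 = 13
Y is equidistant from Node 4 and Node 8 (both at squared distance 13), and every other site is strictly farther — so Y lies on the Node 4–Node 8 Voronoi edge.

Node 4 and Node 8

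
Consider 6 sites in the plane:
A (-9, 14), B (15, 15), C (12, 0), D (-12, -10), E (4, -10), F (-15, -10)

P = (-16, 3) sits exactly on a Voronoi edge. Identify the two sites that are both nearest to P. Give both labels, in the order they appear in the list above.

A and F

Squared distances from P to each site:
|PA|² = (-16−(-9))² + (3−14)² = 49 + 121 = 170
|PB|² = (-16−15)² + (3−15)² = 961 + 144 = 1105
|PC|² = (-16−12)² + (3−0)² = 784 + 9 = 793
|PD|² = (-16−(-12))² + (3−(-10))² = 16 + 169 = 185
|PE|² = (-16−4)² + (3−(-10))² = 400 + 169 = 569
|PF|² = (-16−(-15))² + (3−(-10))² = 1 + 169 = 170
P is equidistant from A and F (both at squared distance 170), and every other site is strictly farther — so P lies on the A–F Voronoi edge.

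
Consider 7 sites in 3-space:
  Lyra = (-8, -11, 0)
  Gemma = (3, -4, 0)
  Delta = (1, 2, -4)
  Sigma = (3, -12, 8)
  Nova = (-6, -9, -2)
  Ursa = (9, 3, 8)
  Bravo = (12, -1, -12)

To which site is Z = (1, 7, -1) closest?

Delta

Compare squared distances (the ordering matches that of the actual distances):
d²(Z, Lyra) = (1−(-8))² + (7−(-11))² + (-1−0)² = 81 + 324 + 1 = 406
d²(Z, Gemma) = (1−3)² + (7−(-4))² + (-1−0)² = 4 + 121 + 1 = 126
d²(Z, Delta) = (1−1)² + (7−2)² + (-1−(-4))² = 0 + 25 + 9 = 34
d²(Z, Sigma) = (1−3)² + (7−(-12))² + (-1−8)² = 4 + 361 + 81 = 446
d²(Z, Nova) = (1−(-6))² + (7−(-9))² + (-1−(-2))² = 49 + 256 + 1 = 306
d²(Z, Ursa) = (1−9)² + (7−3)² + (-1−8)² = 64 + 16 + 81 = 161
d²(Z, Bravo) = (1−12)² + (7−(-1))² + (-1−(-12))² = 121 + 64 + 121 = 306
Minimum is at Delta.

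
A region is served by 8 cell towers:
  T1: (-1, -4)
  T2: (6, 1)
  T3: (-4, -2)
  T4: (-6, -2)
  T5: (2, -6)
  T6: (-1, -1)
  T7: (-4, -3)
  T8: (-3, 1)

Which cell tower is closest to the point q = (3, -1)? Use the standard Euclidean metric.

Compare squared distances (the ordering matches that of the actual distances):
|qT1|² = (3−(-1))² + (-1−(-4))² = 16 + 9 = 25
|qT2|² = (3−6)² + (-1−1)² = 9 + 4 = 13
|qT3|² = (3−(-4))² + (-1−(-2))² = 49 + 1 = 50
|qT4|² = (3−(-6))² + (-1−(-2))² = 81 + 1 = 82
|qT5|² = (3−2)² + (-1−(-6))² = 1 + 25 = 26
|qT6|² = (3−(-1))² + (-1−(-1))² = 16 + 0 = 16
|qT7|² = (3−(-4))² + (-1−(-3))² = 49 + 4 = 53
|qT8|² = (3−(-3))² + (-1−1)² = 36 + 4 = 40
T2 is nearest.

T2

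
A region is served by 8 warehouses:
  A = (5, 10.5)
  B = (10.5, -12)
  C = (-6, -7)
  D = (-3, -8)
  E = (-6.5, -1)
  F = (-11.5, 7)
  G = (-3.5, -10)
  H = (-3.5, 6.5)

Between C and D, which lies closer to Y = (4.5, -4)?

D

Compare squared distances:
|YC|² = (4.5−(-6))² + (-4−(-7))² = 110.25 + 9 = 119.25
|YD|² = (4.5−(-3))² + (-4−(-8))² = 56.25 + 16 = 72.25
119.25 > 72.25, so D is closer.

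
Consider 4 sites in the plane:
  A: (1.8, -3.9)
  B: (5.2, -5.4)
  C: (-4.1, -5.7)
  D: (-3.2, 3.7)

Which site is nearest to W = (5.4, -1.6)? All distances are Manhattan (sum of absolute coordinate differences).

B

d(W,A) = |5.4−1.8| + |-1.6−(-3.9)| = 3.6 + 2.3 = 5.9
d(W,B) = |5.4−5.2| + |-1.6−(-5.4)| = 0.2 + 3.8 = 4
d(W,C) = |5.4−(-4.1)| + |-1.6−(-5.7)| = 9.5 + 4.1 = 13.6
d(W,D) = |5.4−(-3.2)| + |-1.6−3.7| = 8.6 + 5.3 = 13.9
Minimum is at B.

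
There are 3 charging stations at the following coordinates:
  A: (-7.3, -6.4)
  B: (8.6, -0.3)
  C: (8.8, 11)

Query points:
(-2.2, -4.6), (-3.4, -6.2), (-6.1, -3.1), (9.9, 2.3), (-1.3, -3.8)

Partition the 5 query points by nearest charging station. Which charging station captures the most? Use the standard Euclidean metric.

(-2.2, -4.6) — d² to each: A:29.25, B:135.13, C:364.36 → nearest is A
(-3.4, -6.2) — d² to each: A:15.25, B:178.81, C:444.68 → nearest is A
(-6.1, -3.1) — d² to each: A:12.33, B:223.93, C:420.82 → nearest is A
(9.9, 2.3) — d² to each: A:371.53, B:8.45, C:76.9 → nearest is B
(-1.3, -3.8) — d² to each: A:42.76, B:110.26, C:321.05 → nearest is A
Tally — A:4, B:1. A captures the most (4).

A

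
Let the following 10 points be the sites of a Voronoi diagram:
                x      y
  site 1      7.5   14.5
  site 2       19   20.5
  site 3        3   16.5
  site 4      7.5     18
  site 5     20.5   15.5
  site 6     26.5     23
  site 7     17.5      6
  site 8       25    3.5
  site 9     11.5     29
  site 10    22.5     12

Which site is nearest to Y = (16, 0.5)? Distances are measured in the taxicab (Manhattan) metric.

site 7

d(Y, site 1) = 8.5 + 14 = 22.5
d(Y, site 2) = 3 + 20 = 23
d(Y, site 3) = 13 + 16 = 29
d(Y, site 4) = 8.5 + 17.5 = 26
d(Y, site 5) = 4.5 + 15 = 19.5
d(Y, site 6) = 10.5 + 22.5 = 33
d(Y, site 7) = 1.5 + 5.5 = 7
d(Y, site 8) = 9 + 3 = 12
d(Y, site 9) = 4.5 + 28.5 = 33
d(Y, site 10) = 6.5 + 11.5 = 18
The smallest is to site 7, so Y lies in the Voronoi region of site 7.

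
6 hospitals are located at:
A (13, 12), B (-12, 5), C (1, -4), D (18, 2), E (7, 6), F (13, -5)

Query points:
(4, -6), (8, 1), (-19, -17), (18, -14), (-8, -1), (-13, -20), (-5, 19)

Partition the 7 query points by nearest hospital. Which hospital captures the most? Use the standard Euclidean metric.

B

(4, -6) — d² to each: A:405, B:377, C:13, D:260, E:153, F:82 → nearest is C
(8, 1) — d² to each: A:146, B:416, C:74, D:101, E:26, F:61 → nearest is E
(-19, -17) — d² to each: A:1865, B:533, C:569, D:1730, E:1205, F:1168 → nearest is B
(18, -14) — d² to each: A:701, B:1261, C:389, D:256, E:521, F:106 → nearest is F
(-8, -1) — d² to each: A:610, B:52, C:90, D:685, E:274, F:457 → nearest is B
(-13, -20) — d² to each: A:1700, B:626, C:452, D:1445, E:1076, F:901 → nearest is C
(-5, 19) — d² to each: A:373, B:245, C:565, D:818, E:313, F:900 → nearest is B
Tally — B:3, C:2, E:1, F:1. B captures the most (3).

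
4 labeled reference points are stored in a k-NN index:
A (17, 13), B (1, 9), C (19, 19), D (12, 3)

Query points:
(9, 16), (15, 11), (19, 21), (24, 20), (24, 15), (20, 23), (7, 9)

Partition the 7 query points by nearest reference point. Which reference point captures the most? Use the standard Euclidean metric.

C

(9, 16) — d² to each: A:73, B:113, C:109, D:178 → nearest is A
(15, 11) — d² to each: A:8, B:200, C:80, D:73 → nearest is A
(19, 21) — d² to each: A:68, B:468, C:4, D:373 → nearest is C
(24, 20) — d² to each: A:98, B:650, C:26, D:433 → nearest is C
(24, 15) — d² to each: A:53, B:565, C:41, D:288 → nearest is C
(20, 23) — d² to each: A:109, B:557, C:17, D:464 → nearest is C
(7, 9) — d² to each: A:116, B:36, C:244, D:61 → nearest is B
Tally — A:2, B:1, C:4. C captures the most (4).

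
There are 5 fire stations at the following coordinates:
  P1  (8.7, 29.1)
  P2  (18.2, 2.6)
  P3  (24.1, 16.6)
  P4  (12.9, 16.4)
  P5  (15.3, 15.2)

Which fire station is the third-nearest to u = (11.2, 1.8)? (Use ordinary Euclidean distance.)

Squared Euclidean distances:
|uP1|² = (11.2−8.7)² + (1.8−29.1)² = 6.25 + 745.29 = 751.54
|uP2|² = (11.2−18.2)² + (1.8−2.6)² = 49 + 0.64 = 49.64
|uP3|² = (11.2−24.1)² + (1.8−16.6)² = 166.41 + 219.04 = 385.45
|uP4|² = (11.2−12.9)² + (1.8−16.4)² = 2.89 + 213.16 = 216.05
|uP5|² = (11.2−15.3)² + (1.8−15.2)² = 16.81 + 179.56 = 196.37
Sorted ascending: P2, P5, P4, P3, … — the third-nearest is P4.

P4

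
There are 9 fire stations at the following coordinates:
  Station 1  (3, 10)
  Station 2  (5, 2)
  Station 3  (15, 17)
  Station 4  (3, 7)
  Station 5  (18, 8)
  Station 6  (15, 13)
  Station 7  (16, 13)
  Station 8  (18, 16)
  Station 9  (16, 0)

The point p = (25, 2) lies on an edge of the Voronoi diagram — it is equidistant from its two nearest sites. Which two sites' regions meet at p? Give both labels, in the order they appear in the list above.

Squared distances from p to each site:
d²(p, Station 1) = 484 + 64 = 548
d²(p, Station 2) = 400 + 0 = 400
d²(p, Station 3) = 100 + 225 = 325
d²(p, Station 4) = 484 + 25 = 509
d²(p, Station 5) = 49 + 36 = 85
d²(p, Station 6) = 100 + 121 = 221
d²(p, Station 7) = 81 + 121 = 202
d²(p, Station 8) = 49 + 196 = 245
d²(p, Station 9) = 81 + 4 = 85
p is equidistant from Station 5 and Station 9 (both at squared distance 85), and every other site is strictly farther — so p lies on the Station 5–Station 9 Voronoi edge.

Station 5 and Station 9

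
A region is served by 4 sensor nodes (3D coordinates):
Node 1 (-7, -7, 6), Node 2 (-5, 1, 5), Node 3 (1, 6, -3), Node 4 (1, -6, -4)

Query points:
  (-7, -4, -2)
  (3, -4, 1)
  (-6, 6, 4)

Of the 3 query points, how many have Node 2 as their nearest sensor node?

1

(-7, -4, -2) — d² to each: Node 1:73, Node 2:78, Node 3:165, Node 4:72 → nearest is Node 4
(3, -4, 1) — d² to each: Node 1:134, Node 2:105, Node 3:120, Node 4:33 → nearest is Node 4
(-6, 6, 4) — d² to each: Node 1:174, Node 2:27, Node 3:98, Node 4:257 → nearest is Node 2
1 of the 3 points has Node 2 as nearest.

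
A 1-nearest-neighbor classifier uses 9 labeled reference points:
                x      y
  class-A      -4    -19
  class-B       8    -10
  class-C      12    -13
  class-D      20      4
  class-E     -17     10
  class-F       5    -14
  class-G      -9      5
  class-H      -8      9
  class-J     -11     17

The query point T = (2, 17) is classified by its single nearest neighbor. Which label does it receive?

class-H

Since √ is increasing, it suffices to compare squared distances:
d²(T, class-A) = (2−(-4))² + (17−(-19))² = 36 + 1296 = 1332
d²(T, class-B) = (2−8)² + (17−(-10))² = 36 + 729 = 765
d²(T, class-C) = (2−12)² + (17−(-13))² = 100 + 900 = 1000
d²(T, class-D) = (2−20)² + (17−4)² = 324 + 169 = 493
d²(T, class-E) = (2−(-17))² + (17−10)² = 361 + 49 = 410
d²(T, class-F) = (2−5)² + (17−(-14))² = 9 + 961 = 970
d²(T, class-G) = (2−(-9))² + (17−5)² = 121 + 144 = 265
d²(T, class-H) = (2−(-8))² + (17−9)² = 100 + 64 = 164
d²(T, class-J) = (2−(-11))² + (17−17)² = 169 + 0 = 169
The smallest is to class-H, so T lies in the Voronoi region of class-H.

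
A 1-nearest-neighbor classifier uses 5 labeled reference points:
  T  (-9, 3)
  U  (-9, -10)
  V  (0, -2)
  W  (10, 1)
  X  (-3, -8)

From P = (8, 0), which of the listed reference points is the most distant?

Compare squared distances (the ordering matches that of the actual distances):
|PT|² = (8−(-9))² + (0−3)² = 289 + 9 = 298
|PU|² = (8−(-9))² + (0−(-10))² = 289 + 100 = 389
|PV|² = (8−0)² + (0−(-2))² = 64 + 4 = 68
|PW|² = (8−10)² + (0−1)² = 4 + 1 = 5
|PX|² = (8−(-3))² + (0−(-8))² = 121 + 64 = 185
The largest is to U.

U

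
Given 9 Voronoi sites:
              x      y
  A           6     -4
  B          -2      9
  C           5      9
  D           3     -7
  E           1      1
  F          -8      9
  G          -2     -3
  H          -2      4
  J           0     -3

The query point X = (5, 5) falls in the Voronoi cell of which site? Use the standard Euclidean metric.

C

Compare squared distances (the ordering matches that of the actual distances):
|XA|² = (5−6)² + (5−(-4))² = 1 + 81 = 82
|XB|² = (5−(-2))² + (5−9)² = 49 + 16 = 65
|XC|² = (5−5)² + (5−9)² = 0 + 16 = 16
|XD|² = (5−3)² + (5−(-7))² = 4 + 144 = 148
|XE|² = (5−1)² + (5−1)² = 16 + 16 = 32
|XF|² = (5−(-8))² + (5−9)² = 169 + 16 = 185
|XG|² = (5−(-2))² + (5−(-3))² = 49 + 64 = 113
|XH|² = (5−(-2))² + (5−4)² = 49 + 1 = 50
|XJ|² = (5−0)² + (5−(-3))² = 25 + 64 = 89
Minimum is at C.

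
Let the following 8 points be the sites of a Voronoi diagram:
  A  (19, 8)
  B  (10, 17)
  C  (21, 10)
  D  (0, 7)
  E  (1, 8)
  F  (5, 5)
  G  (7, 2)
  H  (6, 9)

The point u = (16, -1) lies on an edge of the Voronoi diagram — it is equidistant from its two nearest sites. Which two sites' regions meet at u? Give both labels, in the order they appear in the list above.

A and G

Squared distances from u to each site:
|uA|² = (16−19)² + (-1−8)² = 9 + 81 = 90
|uB|² = (16−10)² + (-1−17)² = 36 + 324 = 360
|uC|² = (16−21)² + (-1−10)² = 25 + 121 = 146
|uD|² = (16−0)² + (-1−7)² = 256 + 64 = 320
|uE|² = (16−1)² + (-1−8)² = 225 + 81 = 306
|uF|² = (16−5)² + (-1−5)² = 121 + 36 = 157
|uG|² = (16−7)² + (-1−2)² = 81 + 9 = 90
|uH|² = (16−6)² + (-1−9)² = 100 + 100 = 200
u is equidistant from A and G (both at squared distance 90), and every other site is strictly farther — so u lies on the A–G Voronoi edge.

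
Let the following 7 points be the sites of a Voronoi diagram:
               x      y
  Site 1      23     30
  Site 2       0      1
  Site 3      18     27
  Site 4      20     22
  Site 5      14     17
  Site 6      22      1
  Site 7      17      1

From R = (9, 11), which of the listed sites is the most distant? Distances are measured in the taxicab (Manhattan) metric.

d(R, Site 1) = |9−23| + |11−30| = 14 + 19 = 33
d(R, Site 2) = |9−0| + |11−1| = 9 + 10 = 19
d(R, Site 3) = |9−18| + |11−27| = 9 + 16 = 25
d(R, Site 4) = |9−20| + |11−22| = 11 + 11 = 22
d(R, Site 5) = |9−14| + |11−17| = 5 + 6 = 11
d(R, Site 6) = |9−22| + |11−1| = 13 + 10 = 23
d(R, Site 7) = |9−17| + |11−1| = 8 + 10 = 18
The largest is to Site 1.

Site 1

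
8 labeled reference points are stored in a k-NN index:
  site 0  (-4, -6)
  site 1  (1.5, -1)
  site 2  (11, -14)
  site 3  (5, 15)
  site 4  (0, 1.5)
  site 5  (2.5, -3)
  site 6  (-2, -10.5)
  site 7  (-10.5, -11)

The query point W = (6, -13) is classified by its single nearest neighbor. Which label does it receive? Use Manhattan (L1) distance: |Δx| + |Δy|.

d(W, site 0) = |6−(-4)| + |-13−(-6)| = 10 + 7 = 17
d(W, site 1) = |6−1.5| + |-13−(-1)| = 4.5 + 12 = 16.5
d(W, site 2) = |6−11| + |-13−(-14)| = 5 + 1 = 6
d(W, site 3) = |6−5| + |-13−15| = 1 + 28 = 29
d(W, site 4) = |6−0| + |-13−1.5| = 6 + 14.5 = 20.5
d(W, site 5) = |6−2.5| + |-13−(-3)| = 3.5 + 10 = 13.5
d(W, site 6) = |6−(-2)| + |-13−(-10.5)| = 8 + 2.5 = 10.5
d(W, site 7) = |6−(-10.5)| + |-13−(-11)| = 16.5 + 2 = 18.5
site 2 is nearest.

site 2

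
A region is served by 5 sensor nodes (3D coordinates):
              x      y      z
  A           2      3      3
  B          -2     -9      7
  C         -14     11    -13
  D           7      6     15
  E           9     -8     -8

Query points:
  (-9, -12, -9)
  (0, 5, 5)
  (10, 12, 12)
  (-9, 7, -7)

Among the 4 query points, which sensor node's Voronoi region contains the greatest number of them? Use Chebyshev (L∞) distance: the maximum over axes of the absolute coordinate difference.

A

(-9, -12, -9) — d to each: A:15, B:16, C:23, D:24, E:18 → nearest is A
(0, 5, 5) — d to each: A:2, B:14, C:18, D:10, E:13 → nearest is A
(10, 12, 12) — d to each: A:9, B:21, C:25, D:6, E:20 → nearest is D
(-9, 7, -7) — d to each: A:11, B:16, C:6, D:22, E:18 → nearest is C
Tally — A:2, C:1, D:1. A captures the most (2).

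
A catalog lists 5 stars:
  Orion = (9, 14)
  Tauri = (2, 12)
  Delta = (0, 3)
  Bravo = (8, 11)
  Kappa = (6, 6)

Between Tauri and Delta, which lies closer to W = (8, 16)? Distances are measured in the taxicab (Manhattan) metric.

d(W, Tauri) = |8−2| + |16−12| = 6 + 4 = 10
d(W, Delta) = |8−0| + |16−3| = 8 + 13 = 21
10 < 21, so Tauri is closer.

Tauri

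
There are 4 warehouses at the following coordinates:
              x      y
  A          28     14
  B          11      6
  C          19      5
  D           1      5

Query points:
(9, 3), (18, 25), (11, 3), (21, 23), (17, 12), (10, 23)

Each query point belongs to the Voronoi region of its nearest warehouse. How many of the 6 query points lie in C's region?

(9, 3) — d² to each: A:482, B:13, C:104, D:68 → nearest is B
(18, 25) — d² to each: A:221, B:410, C:401, D:689 → nearest is A
(11, 3) — d² to each: A:410, B:9, C:68, D:104 → nearest is B
(21, 23) — d² to each: A:130, B:389, C:328, D:724 → nearest is A
(17, 12) — d² to each: A:125, B:72, C:53, D:305 → nearest is C
(10, 23) — d² to each: A:405, B:290, C:405, D:405 → nearest is B
1 of the 6 points has C as nearest.

1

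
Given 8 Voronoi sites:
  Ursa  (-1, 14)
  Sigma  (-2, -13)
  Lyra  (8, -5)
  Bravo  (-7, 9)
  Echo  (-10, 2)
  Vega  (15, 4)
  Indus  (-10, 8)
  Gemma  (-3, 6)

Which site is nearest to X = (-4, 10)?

Bravo

Squared Euclidean distances:
d²(X, Ursa) = 9 + 16 = 25
d²(X, Sigma) = 4 + 529 = 533
d²(X, Lyra) = 144 + 225 = 369
d²(X, Bravo) = 9 + 1 = 10
d²(X, Echo) = 36 + 64 = 100
d²(X, Vega) = 361 + 36 = 397
d²(X, Indus) = 36 + 4 = 40
d²(X, Gemma) = 1 + 16 = 17
The smallest is to Bravo, so X lies in the Voronoi region of Bravo.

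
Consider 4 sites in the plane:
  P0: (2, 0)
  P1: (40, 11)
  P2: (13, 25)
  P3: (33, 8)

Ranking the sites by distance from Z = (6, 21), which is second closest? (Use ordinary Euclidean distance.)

Compare squared distances (the ordering matches that of the actual distances):
|ZP0|² = (6−2)² + (21−0)² = 16 + 441 = 457
|ZP1|² = (6−40)² + (21−11)² = 1156 + 100 = 1256
|ZP2|² = (6−13)² + (21−25)² = 49 + 16 = 65
|ZP3|² = (6−33)² + (21−8)² = 729 + 169 = 898
Sorted ascending: P2, P0, P3, … — the second-nearest is P0.

P0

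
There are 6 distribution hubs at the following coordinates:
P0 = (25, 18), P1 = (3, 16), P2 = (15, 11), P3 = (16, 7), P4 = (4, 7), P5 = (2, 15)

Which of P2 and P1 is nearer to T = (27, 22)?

Compare squared distances:
|TP2|² = (27−15)² + (22−11)² = 144 + 121 = 265
|TP1|² = (27−3)² + (22−16)² = 576 + 36 = 612
265 < 612, so P2 is closer.

P2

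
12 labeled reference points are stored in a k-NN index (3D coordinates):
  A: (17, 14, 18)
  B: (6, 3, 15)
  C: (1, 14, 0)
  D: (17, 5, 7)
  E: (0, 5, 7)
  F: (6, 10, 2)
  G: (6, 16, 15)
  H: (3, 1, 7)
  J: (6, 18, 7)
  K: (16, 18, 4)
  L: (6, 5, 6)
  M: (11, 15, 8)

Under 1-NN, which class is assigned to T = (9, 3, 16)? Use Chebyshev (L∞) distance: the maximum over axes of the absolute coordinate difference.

B

d(T,A) = max(8, 11, 2) = 11
d(T,B) = max(3, 0, 1) = 3
d(T,C) = max(8, 11, 16) = 16
d(T,D) = max(8, 2, 9) = 9
d(T,E) = max(9, 2, 9) = 9
d(T,F) = max(3, 7, 14) = 14
d(T,G) = max(3, 13, 1) = 13
d(T,H) = max(6, 2, 9) = 9
d(T,J) = max(3, 15, 9) = 15
d(T,K) = max(7, 15, 12) = 15
d(T,L) = max(3, 2, 10) = 10
d(T,M) = max(2, 12, 8) = 12
The smallest is to B, so T lies in the Voronoi region of B.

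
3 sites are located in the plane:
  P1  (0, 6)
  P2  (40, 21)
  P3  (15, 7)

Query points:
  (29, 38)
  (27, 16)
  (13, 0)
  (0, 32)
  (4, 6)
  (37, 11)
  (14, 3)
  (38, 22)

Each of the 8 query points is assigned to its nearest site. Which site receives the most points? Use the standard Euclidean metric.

(29, 38) — d² to each: P1:1865, P2:410, P3:1157 → nearest is P2
(27, 16) — d² to each: P1:829, P2:194, P3:225 → nearest is P2
(13, 0) — d² to each: P1:205, P2:1170, P3:53 → nearest is P3
(0, 32) — d² to each: P1:676, P2:1721, P3:850 → nearest is P1
(4, 6) — d² to each: P1:16, P2:1521, P3:122 → nearest is P1
(37, 11) — d² to each: P1:1394, P2:109, P3:500 → nearest is P2
(14, 3) — d² to each: P1:205, P2:1000, P3:17 → nearest is P3
(38, 22) — d² to each: P1:1700, P2:5, P3:754 → nearest is P2
Tally — P1:2, P2:4, P3:2. P2 captures the most (4).

P2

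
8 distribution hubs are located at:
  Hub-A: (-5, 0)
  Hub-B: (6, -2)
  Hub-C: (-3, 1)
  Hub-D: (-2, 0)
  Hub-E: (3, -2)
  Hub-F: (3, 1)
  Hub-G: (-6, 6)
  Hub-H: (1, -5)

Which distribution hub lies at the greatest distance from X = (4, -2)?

Hub-G

Compare squared distances (the ordering matches that of the actual distances):
d²(X, Hub-A) = 81 + 4 = 85
d²(X, Hub-B) = 4 + 0 = 4
d²(X, Hub-C) = 49 + 9 = 58
d²(X, Hub-D) = 36 + 4 = 40
d²(X, Hub-E) = 1 + 0 = 1
d²(X, Hub-F) = 1 + 9 = 10
d²(X, Hub-G) = 100 + 64 = 164
d²(X, Hub-H) = 9 + 9 = 18
The largest is to Hub-G.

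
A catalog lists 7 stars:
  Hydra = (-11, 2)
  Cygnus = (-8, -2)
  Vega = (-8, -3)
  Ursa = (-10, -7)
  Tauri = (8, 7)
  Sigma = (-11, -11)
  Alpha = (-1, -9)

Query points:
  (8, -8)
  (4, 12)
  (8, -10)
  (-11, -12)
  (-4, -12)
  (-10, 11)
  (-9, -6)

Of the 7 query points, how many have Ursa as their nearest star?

1

(8, -8) — d² to each: Hydra:461, Cygnus:292, Vega:281, Ursa:325, Tauri:225, Sigma:370, Alpha:82 → nearest is Alpha
(4, 12) — d² to each: Hydra:325, Cygnus:340, Vega:369, Ursa:557, Tauri:41, Sigma:754, Alpha:466 → nearest is Tauri
(8, -10) — d² to each: Hydra:505, Cygnus:320, Vega:305, Ursa:333, Tauri:289, Sigma:362, Alpha:82 → nearest is Alpha
(-11, -12) — d² to each: Hydra:196, Cygnus:109, Vega:90, Ursa:26, Tauri:722, Sigma:1, Alpha:109 → nearest is Sigma
(-4, -12) — d² to each: Hydra:245, Cygnus:116, Vega:97, Ursa:61, Tauri:505, Sigma:50, Alpha:18 → nearest is Alpha
(-10, 11) — d² to each: Hydra:82, Cygnus:173, Vega:200, Ursa:324, Tauri:340, Sigma:485, Alpha:481 → nearest is Hydra
(-9, -6) — d² to each: Hydra:68, Cygnus:17, Vega:10, Ursa:2, Tauri:458, Sigma:29, Alpha:73 → nearest is Ursa
1 of the 7 points has Ursa as nearest.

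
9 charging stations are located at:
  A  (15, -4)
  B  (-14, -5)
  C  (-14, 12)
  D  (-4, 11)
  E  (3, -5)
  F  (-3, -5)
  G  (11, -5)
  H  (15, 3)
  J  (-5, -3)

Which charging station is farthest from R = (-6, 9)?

A

Squared Euclidean distances:
|RA|² = (-6−15)² + (9−(-4))² = 441 + 169 = 610
|RB|² = (-6−(-14))² + (9−(-5))² = 64 + 196 = 260
|RC|² = (-6−(-14))² + (9−12)² = 64 + 9 = 73
|RD|² = (-6−(-4))² + (9−11)² = 4 + 4 = 8
|RE|² = (-6−3)² + (9−(-5))² = 81 + 196 = 277
|RF|² = (-6−(-3))² + (9−(-5))² = 9 + 196 = 205
|RG|² = (-6−11)² + (9−(-5))² = 289 + 196 = 485
|RH|² = (-6−15)² + (9−3)² = 441 + 36 = 477
|RJ|² = (-6−(-5))² + (9−(-3))² = 1 + 144 = 145
The largest is to A.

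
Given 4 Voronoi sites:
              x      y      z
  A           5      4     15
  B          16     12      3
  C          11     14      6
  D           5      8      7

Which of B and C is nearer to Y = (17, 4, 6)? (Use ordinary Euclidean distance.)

B

Compare squared distances:
|YB|² = (17−16)² + (4−12)² + (6−3)² = 1 + 64 + 9 = 74
|YC|² = (17−11)² + (4−14)² + (6−6)² = 36 + 100 + 0 = 136
74 < 136, so B is closer.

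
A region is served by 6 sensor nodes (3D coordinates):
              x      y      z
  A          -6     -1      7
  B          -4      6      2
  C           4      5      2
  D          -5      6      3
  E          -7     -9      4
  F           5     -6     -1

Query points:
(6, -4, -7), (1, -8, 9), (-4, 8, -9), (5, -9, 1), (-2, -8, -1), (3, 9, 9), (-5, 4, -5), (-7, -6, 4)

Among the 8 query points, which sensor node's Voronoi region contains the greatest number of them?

E

(6, -4, -7) — d² to each: A:349, B:281, C:166, D:321, E:315, F:41 → nearest is F
(1, -8, 9) — d² to each: A:102, B:270, C:227, D:268, E:90, F:120 → nearest is E
(-4, 8, -9) — d² to each: A:341, B:125, C:194, D:149, E:467, F:341 → nearest is B
(5, -9, 1) — d² to each: A:221, B:307, C:198, D:329, E:153, F:13 → nearest is F
(-2, -8, -1) — d² to each: A:129, B:209, C:214, D:221, E:51, F:53 → nearest is E
(3, 9, 9) — d² to each: A:185, B:107, C:66, D:109, E:449, F:329 → nearest is C
(-5, 4, -5) — d² to each: A:170, B:54, C:131, D:68, E:254, F:216 → nearest is B
(-7, -6, 4) — d² to each: A:35, B:157, C:246, D:149, E:9, F:169 → nearest is E
Tally — B:2, C:1, E:3, F:2. E captures the most (3).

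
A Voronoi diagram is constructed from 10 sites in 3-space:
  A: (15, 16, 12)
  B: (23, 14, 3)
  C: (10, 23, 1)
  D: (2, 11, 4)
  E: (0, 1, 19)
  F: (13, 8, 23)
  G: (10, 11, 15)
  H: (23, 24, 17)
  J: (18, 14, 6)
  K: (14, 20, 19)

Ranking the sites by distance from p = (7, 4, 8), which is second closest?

Compare squared distances (the ordering matches that of the actual distances):
|pA|² = 64 + 144 + 16 = 224
|pB|² = 256 + 100 + 25 = 381
|pC|² = 9 + 361 + 49 = 419
|pD|² = 25 + 49 + 16 = 90
|pE|² = 49 + 9 + 121 = 179
|pF|² = 36 + 16 + 225 = 277
|pG|² = 9 + 49 + 49 = 107
|pH|² = 256 + 400 + 81 = 737
|pJ|² = 121 + 100 + 4 = 225
|pK|² = 49 + 256 + 121 = 426
Sorted ascending: D, G, E, … — the second-nearest is G.

G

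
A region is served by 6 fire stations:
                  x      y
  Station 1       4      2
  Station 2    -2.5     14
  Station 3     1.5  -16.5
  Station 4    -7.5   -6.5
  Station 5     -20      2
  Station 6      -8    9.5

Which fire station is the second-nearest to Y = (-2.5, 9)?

Station 6

Compare squared distances (the ordering matches that of the actual distances):
d²(Y, Station 1) = (-2.5−4)² + (9−2)² = 42.25 + 49 = 91.25
d²(Y, Station 2) = (-2.5−(-2.5))² + (9−14)² = 0 + 25 = 25
d²(Y, Station 3) = (-2.5−1.5)² + (9−(-16.5))² = 16 + 650.25 = 666.25
d²(Y, Station 4) = (-2.5−(-7.5))² + (9−(-6.5))² = 25 + 240.25 = 265.25
d²(Y, Station 5) = (-2.5−(-20))² + (9−2)² = 306.25 + 49 = 355.25
d²(Y, Station 6) = (-2.5−(-8))² + (9−9.5)² = 30.25 + 0.25 = 30.5
Sorted ascending: Station 2, Station 6, Station 1, … — the second-nearest is Station 6.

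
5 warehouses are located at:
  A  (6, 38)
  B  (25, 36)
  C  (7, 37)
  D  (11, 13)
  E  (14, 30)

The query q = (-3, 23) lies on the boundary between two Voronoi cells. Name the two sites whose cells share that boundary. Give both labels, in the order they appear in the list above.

Squared distances from q to each site:
|qA|² = 81 + 225 = 306
|qB|² = 784 + 169 = 953
|qC|² = 100 + 196 = 296
|qD|² = 196 + 100 = 296
|qE|² = 289 + 49 = 338
q is equidistant from C and D (both at squared distance 296), and every other site is strictly farther — so q lies on the C–D Voronoi edge.

C and D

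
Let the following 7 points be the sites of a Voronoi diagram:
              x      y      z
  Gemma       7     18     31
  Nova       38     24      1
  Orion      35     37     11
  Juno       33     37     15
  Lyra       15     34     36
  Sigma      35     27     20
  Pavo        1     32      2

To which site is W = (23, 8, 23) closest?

Since √ is increasing, it suffices to compare squared distances:
d²(W, Gemma) = (23−7)² + (8−18)² + (23−31)² = 256 + 100 + 64 = 420
d²(W, Nova) = (23−38)² + (8−24)² + (23−1)² = 225 + 256 + 484 = 965
d²(W, Orion) = (23−35)² + (8−37)² + (23−11)² = 144 + 841 + 144 = 1129
d²(W, Juno) = (23−33)² + (8−37)² + (23−15)² = 100 + 841 + 64 = 1005
d²(W, Lyra) = (23−15)² + (8−34)² + (23−36)² = 64 + 676 + 169 = 909
d²(W, Sigma) = (23−35)² + (8−27)² + (23−20)² = 144 + 361 + 9 = 514
d²(W, Pavo) = (23−1)² + (8−32)² + (23−2)² = 484 + 576 + 441 = 1501
Minimum is at Gemma.

Gemma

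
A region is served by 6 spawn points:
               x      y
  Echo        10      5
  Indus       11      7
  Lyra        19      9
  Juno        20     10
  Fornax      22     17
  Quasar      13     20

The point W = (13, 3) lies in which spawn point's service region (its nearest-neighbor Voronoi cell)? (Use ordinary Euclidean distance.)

Compare squared distances (the ordering matches that of the actual distances):
d²(W, Echo) = (13−10)² + (3−5)² = 9 + 4 = 13
d²(W, Indus) = (13−11)² + (3−7)² = 4 + 16 = 20
d²(W, Lyra) = (13−19)² + (3−9)² = 36 + 36 = 72
d²(W, Juno) = (13−20)² + (3−10)² = 49 + 49 = 98
d²(W, Fornax) = (13−22)² + (3−17)² = 81 + 196 = 277
d²(W, Quasar) = (13−13)² + (3−20)² = 0 + 289 = 289
Echo is nearest.

Echo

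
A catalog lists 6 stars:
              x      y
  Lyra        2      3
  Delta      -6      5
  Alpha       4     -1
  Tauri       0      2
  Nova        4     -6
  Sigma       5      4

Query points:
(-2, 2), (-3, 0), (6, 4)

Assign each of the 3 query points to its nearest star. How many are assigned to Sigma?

1

(-2, 2) — d² to each: Lyra:17, Delta:25, Alpha:45, Tauri:4, Nova:100, Sigma:53 → nearest is Tauri
(-3, 0) — d² to each: Lyra:34, Delta:34, Alpha:50, Tauri:13, Nova:85, Sigma:80 → nearest is Tauri
(6, 4) — d² to each: Lyra:17, Delta:145, Alpha:29, Tauri:40, Nova:104, Sigma:1 → nearest is Sigma
1 of the 3 points has Sigma as nearest.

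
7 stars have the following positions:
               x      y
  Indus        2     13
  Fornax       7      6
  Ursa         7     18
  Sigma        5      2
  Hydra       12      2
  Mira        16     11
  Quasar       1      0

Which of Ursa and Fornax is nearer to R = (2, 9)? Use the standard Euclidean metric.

Compare squared distances:
d²(R, Ursa) = (2−7)² + (9−18)² = 25 + 81 = 106
d²(R, Fornax) = (2−7)² + (9−6)² = 25 + 9 = 34
106 > 34, so Fornax is closer.

Fornax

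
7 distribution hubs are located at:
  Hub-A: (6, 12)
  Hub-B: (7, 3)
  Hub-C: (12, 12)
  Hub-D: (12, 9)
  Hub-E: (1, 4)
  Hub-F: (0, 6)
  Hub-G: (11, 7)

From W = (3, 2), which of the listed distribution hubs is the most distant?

Hub-C

Since √ is increasing, it suffices to compare squared distances:
d²(W, Hub-A) = 9 + 100 = 109
d²(W, Hub-B) = 16 + 1 = 17
d²(W, Hub-C) = 81 + 100 = 181
d²(W, Hub-D) = 81 + 49 = 130
d²(W, Hub-E) = 4 + 4 = 8
d²(W, Hub-F) = 9 + 16 = 25
d²(W, Hub-G) = 64 + 25 = 89
The largest is to Hub-C.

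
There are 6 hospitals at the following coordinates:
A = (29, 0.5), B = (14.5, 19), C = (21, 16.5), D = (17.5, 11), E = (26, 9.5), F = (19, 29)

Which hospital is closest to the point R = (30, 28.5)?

Squared Euclidean distances:
|RA|² = 1 + 784 = 785
|RB|² = 240.25 + 90.25 = 330.5
|RC|² = 81 + 144 = 225
|RD|² = 156.25 + 306.25 = 462.5
|RE|² = 16 + 361 = 377
|RF|² = 121 + 0.25 = 121.25
F is nearest.

F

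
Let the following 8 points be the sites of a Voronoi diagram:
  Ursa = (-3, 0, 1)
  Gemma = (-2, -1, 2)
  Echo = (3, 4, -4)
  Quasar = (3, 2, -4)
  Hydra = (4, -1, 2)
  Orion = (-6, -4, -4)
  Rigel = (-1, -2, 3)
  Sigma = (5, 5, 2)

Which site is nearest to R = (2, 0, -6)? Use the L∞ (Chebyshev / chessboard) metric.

d(R, Ursa) = max(5, 0, 7) = 7
d(R, Gemma) = max(4, 1, 8) = 8
d(R, Echo) = max(1, 4, 2) = 4
d(R, Quasar) = max(1, 2, 2) = 2
d(R, Hydra) = max(2, 1, 8) = 8
d(R, Orion) = max(8, 4, 2) = 8
d(R, Rigel) = max(3, 2, 9) = 9
d(R, Sigma) = max(3, 5, 8) = 8
Quasar is nearest.

Quasar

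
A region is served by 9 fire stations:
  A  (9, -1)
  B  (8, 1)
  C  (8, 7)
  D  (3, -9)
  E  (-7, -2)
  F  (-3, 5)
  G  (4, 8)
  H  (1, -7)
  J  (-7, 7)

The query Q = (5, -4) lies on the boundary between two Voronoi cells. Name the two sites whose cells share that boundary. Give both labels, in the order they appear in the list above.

A and H

Squared distances from Q to each site:
|QA|² = 16 + 9 = 25
|QB|² = 9 + 25 = 34
|QC|² = 9 + 121 = 130
|QD|² = 4 + 25 = 29
|QE|² = 144 + 4 = 148
|QF|² = 64 + 81 = 145
|QG|² = 1 + 144 = 145
|QH|² = 16 + 9 = 25
|QJ|² = 144 + 121 = 265
Q is equidistant from A and H (both at squared distance 25), and every other site is strictly farther — so Q lies on the A–H Voronoi edge.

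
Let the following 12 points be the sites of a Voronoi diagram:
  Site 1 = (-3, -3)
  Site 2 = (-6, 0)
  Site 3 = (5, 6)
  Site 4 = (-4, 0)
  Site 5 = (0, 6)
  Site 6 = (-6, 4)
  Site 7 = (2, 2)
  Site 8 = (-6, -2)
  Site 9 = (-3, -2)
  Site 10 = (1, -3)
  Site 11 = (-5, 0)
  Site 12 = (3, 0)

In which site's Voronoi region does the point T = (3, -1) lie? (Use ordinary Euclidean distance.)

Site 12

Since √ is increasing, it suffices to compare squared distances:
d²(T, Site 1) = (3−(-3))² + (-1−(-3))² = 36 + 4 = 40
d²(T, Site 2) = (3−(-6))² + (-1−0)² = 81 + 1 = 82
d²(T, Site 3) = (3−5)² + (-1−6)² = 4 + 49 = 53
d²(T, Site 4) = (3−(-4))² + (-1−0)² = 49 + 1 = 50
d²(T, Site 5) = (3−0)² + (-1−6)² = 9 + 49 = 58
d²(T, Site 6) = (3−(-6))² + (-1−4)² = 81 + 25 = 106
d²(T, Site 7) = (3−2)² + (-1−2)² = 1 + 9 = 10
d²(T, Site 8) = (3−(-6))² + (-1−(-2))² = 81 + 1 = 82
d²(T, Site 9) = (3−(-3))² + (-1−(-2))² = 36 + 1 = 37
d²(T, Site 10) = (3−1)² + (-1−(-3))² = 4 + 4 = 8
d²(T, Site 11) = (3−(-5))² + (-1−0)² = 64 + 1 = 65
d²(T, Site 12) = (3−3)² + (-1−0)² = 0 + 1 = 1
Site 12 is nearest.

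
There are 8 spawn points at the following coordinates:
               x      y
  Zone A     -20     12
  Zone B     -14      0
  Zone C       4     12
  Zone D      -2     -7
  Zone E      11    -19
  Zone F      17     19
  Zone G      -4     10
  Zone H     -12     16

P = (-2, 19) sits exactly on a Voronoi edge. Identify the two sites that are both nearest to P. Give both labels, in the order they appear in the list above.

Zone C and Zone G

Squared distances from P to each site:
d²(P, Zone A) = (-2−(-20))² + (19−12)² = 324 + 49 = 373
d²(P, Zone B) = (-2−(-14))² + (19−0)² = 144 + 361 = 505
d²(P, Zone C) = (-2−4)² + (19−12)² = 36 + 49 = 85
d²(P, Zone D) = (-2−(-2))² + (19−(-7))² = 0 + 676 = 676
d²(P, Zone E) = (-2−11)² + (19−(-19))² = 169 + 1444 = 1613
d²(P, Zone F) = (-2−17)² + (19−19)² = 361 + 0 = 361
d²(P, Zone G) = (-2−(-4))² + (19−10)² = 4 + 81 = 85
d²(P, Zone H) = (-2−(-12))² + (19−16)² = 100 + 9 = 109
P is equidistant from Zone C and Zone G (both at squared distance 85), and every other site is strictly farther — so P lies on the Zone C–Zone G Voronoi edge.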